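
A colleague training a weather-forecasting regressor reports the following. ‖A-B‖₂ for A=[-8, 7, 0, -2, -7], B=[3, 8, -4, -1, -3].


d = √((-8-3)² + (7-8)² + (0+ 4)² + (-2+ 1)² + (-7+ 3)²)
  = √(121 + 1 + 16 + 1 + 16)
  = √155 = 12.4499

12.4499


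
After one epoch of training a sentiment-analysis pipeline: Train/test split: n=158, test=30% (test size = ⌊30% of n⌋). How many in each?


Test = ⌊158·30/100⌋ = 47
Train = 158 - 47 = 111

Train: 111, Test: 47


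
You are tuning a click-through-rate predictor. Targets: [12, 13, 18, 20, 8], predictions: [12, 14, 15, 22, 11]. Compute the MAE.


Absolute errors: |12-12|=0, |13-14|=1, |18-15|=3, |20-22|=2, |8-11|=3
Sum = 9
MAE = 9/5 = 9/5

9/5


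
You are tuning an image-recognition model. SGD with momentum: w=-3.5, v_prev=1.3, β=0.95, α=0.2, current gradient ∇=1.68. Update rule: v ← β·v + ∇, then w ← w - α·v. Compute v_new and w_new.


v_new = 0.95·1.3 + 1.68 = 1.235 + 1.68 = 2.915
w_new = -3.5 - 0.2·2.915 = -3.5 - 0.583 = -4.083

v_new=2.915, w_new=-4.083


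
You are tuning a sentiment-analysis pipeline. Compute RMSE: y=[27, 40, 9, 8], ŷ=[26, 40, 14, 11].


MSE = 35/4 = 8.75
RMSE = √(35/4) = 2.958

2.958


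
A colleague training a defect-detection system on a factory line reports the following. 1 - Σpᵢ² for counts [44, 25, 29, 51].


Probabilities: [44/149, 25/149, 29/149, 51/149] ≈ [0.2953, 0.1678, 0.1946, 0.3423]
Σpᵢ² = (1936 + 625 + 841 + 2601)/149² = 6003/22201
Gini = 1 - Σpᵢ² = 1 - 6003/22201 = 0.7296

0.7296


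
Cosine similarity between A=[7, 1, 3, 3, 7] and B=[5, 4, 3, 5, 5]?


A·B = 7·5 + 1·4 + 3·3 + 3·5 + 7·5 = 98
‖A‖ = √117 = 10.8167, ‖B‖ = √100 = 10
cos = 98/(√117·√100) = 98/√11700 = 0.906

0.906


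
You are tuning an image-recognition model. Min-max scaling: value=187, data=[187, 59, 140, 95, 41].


min=41, max=187
(187-41)/(187-41) = 146/146 = 1.0

1.0


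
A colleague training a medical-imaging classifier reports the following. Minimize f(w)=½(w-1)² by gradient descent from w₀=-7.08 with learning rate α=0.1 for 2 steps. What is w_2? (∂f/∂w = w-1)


step 1: grad = -7.08-1 = -8.08; w = -7.08 - 0.1·(-8.08) = -6.272
step 2: grad = -6.272-1 = -7.272; w = -6.272 - 0.1·(-7.272) = -5.5448

-5.5448


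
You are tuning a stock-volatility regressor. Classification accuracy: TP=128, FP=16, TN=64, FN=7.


Accuracy = (TP+TN)/(TP+TN+FP+FN)
= (128+64)/(215)
= 192/215 = 89.3%

89.3%


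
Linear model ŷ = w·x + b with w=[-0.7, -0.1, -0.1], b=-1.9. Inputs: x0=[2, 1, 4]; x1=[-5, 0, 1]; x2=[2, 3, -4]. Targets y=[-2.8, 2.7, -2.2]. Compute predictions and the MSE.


ŷ0 = (-0.7)·(2) + (-0.1)·(1) + (-0.1)·(4) - 1.9 = -3.8
ŷ1 = (-0.7)·(-5) + (-0.1)·(0) + (-0.1)·(1) - 1.9 = 1.5
ŷ2 = (-0.7)·(2) + (-0.1)·(3) + (-0.1)·(-4) - 1.9 = -3.2
errors² = [1.0, 1.44, 1.0]
MSE = 3.4400/3 = 1.1467

1.1467


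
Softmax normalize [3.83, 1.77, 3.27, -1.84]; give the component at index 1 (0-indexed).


Exponentials: e^3.83=46.0625, e^1.77=5.8709, e^3.27=26.3113, e^-1.84=0.1588
Sum = 78.4035
Softmax = [0.5875, 0.0749, 0.3356, 0.002]
p[1] = 5.8709/78.4035 = 0.0749

0.0749


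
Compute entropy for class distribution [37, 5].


Probabilities: [37/42, 5/42] ≈ [0.881, 0.119]
H = -((37/42)·log₂(37/42) + (5/42)·log₂(5/42))
  = 0.5266 bits

0.5266 bits


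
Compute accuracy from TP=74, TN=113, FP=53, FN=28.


Accuracy = (TP+TN)/(TP+TN+FP+FN)
= (74+113)/(268)
= 187/268 = 69.78%

69.78%


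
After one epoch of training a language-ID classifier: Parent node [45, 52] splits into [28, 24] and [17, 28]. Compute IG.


Parent = [45, 52], H_parent = 0.9962
H_left = 0.9957 (n=52), H_right = 0.9565 (n=45)
H_children = (52/97)·0.9957 + (45/97)·0.9565 = 0.9775
IG = 0.9962 - 0.9775 = 0.0187

0.0187


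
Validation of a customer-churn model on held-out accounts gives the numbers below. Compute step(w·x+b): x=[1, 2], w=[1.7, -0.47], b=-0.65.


z = (1)·(1.7) + (2)·(-0.47) - 0.65
  = 0.11
step(z) = 1 (z≥0)

1


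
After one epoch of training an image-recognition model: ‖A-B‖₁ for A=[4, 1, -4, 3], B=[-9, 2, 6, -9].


d = |4+ 9| + |1-2| + |-4-6| + |3+ 9|
  = 13 + 1 + 10 + 12
  = 36

36


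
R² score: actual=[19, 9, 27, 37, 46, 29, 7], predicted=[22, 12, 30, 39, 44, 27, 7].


ȳ = 24.8571
SS_res = Σ(y-ŷ)² = 39
SS_tot = Σ(y-ȳ)² = 1220.86
R² = 1 - SS_res/SS_tot = 1 - 0.0319 = 0.9681

0.9681


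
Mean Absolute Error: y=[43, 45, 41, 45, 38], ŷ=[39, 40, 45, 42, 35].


Absolute errors: |43-39|=4, |45-40|=5, |41-45|=4, |45-42|=3, |38-35|=3
Sum = 19
MAE = 19/5 = 19/5

19/5


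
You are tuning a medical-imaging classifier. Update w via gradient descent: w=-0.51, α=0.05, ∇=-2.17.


w_new = w - α·∇
= -0.51 - 0.05·-2.17
= -0.51 + 0.1085
= -0.4015

-0.4015


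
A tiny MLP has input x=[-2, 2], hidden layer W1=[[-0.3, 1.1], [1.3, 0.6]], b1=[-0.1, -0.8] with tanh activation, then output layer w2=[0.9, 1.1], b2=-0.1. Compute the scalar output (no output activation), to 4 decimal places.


z1[0] = (-0.3)·(-2) + (1.1)·(2) - 0.1 = 2.7
z1[1] = (1.3)·(-2) + (0.6)·(2) - 0.8 = -2.2
h = tanh(z1) = [0.991, -0.9757]
output = (0.9)·(0.991) + (1.1)·(-0.9757) - 0.1 = -0.2814

-0.2814


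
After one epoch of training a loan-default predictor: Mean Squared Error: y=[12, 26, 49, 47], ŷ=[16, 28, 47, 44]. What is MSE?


Squared errors: (12-16)²=16, (26-28)²=4, (49-47)²=4, (47-44)²=9
Sum = 33
MSE = 33/4 = 33/4

33/4


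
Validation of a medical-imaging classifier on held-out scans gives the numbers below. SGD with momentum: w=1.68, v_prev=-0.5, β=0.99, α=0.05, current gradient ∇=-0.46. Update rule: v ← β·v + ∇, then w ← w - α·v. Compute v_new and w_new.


v_new = 0.99·-0.5 - 0.46 = -0.495 - 0.46 = -0.955
w_new = 1.68 - 0.05·-0.955 = 1.68 + 0.04775 = 1.72775

v_new=-0.955, w_new=1.72775


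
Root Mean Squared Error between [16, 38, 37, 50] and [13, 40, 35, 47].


MSE = 26/4 = 6.5
RMSE = √(26/4) = 2.5495

2.5495


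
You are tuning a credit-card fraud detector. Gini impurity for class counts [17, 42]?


Probabilities: [17/59, 42/59] ≈ [0.2881, 0.7119]
Σpᵢ² = (289 + 1764)/59² = 2053/3481
Gini = 1 - Σpᵢ² = 1 - 2053/3481 = 0.4102

0.4102


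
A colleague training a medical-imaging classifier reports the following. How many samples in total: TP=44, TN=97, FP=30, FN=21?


Total = TP + TN + FP + FN
= 44 + 97 + 30 + 21
= 192
(Predicted positive: 74, predicted negative: 118)

192


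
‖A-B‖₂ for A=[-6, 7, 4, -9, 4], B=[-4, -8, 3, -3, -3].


d = √((-6+ 4)² + (7+ 8)² + (4-3)² + (-9+ 3)² + (4+ 3)²)
  = √(4 + 225 + 1 + 36 + 49)
  = √315 = 17.7482

17.7482


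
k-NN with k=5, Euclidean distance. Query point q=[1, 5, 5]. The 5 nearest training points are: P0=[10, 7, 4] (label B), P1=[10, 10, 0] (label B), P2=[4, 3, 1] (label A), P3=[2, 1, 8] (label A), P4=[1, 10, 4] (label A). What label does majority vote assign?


d(q,P0) = 9.2736  (label B)
d(q,P1) = 11.4455  (label B)
d(q,P2) = 5.3852  (label A)
d(q,P3) = 5.099  (label A)
d(q,P4) = 5.099  (label A)
Votes: A=3, B=2
Majority → A

A


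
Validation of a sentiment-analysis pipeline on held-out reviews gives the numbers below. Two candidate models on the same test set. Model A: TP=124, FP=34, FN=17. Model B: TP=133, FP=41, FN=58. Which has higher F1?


Model A: P=124/158=0.7848, R=124/141=0.8794, F1=2PR/(P+R)=2TP/(2TP+FP+FN)=248/299=0.8294
Model B: P=133/174=0.7644, R=133/191=0.6963, F1=2PR/(P+R)=2TP/(2TP+FP+FN)=266/365=0.7288
0.8294 > 0.7288 → Model A

Model A


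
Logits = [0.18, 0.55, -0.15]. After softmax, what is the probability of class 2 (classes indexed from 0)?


Exponentials: e^0.18=1.1972, e^0.55=1.7333, e^-0.15=0.8607
Sum = 3.7912
Softmax = [0.3158, 0.4572, 0.227]
p[2] = 0.8607/3.7912 = 0.227

0.227


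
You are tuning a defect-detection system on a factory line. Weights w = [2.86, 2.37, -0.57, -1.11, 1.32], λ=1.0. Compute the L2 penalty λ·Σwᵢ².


‖w‖₂² = (2.86)² + (2.37)² + (-0.57)² + (-1.11)² + (1.32)²
     = 8.1796 + 5.6169 + 0.3249 + 1.2321 + 1.7424
     = 17.0959
λ·‖w‖₂² = 1.0·17.0959 = 17.0959

17.0959


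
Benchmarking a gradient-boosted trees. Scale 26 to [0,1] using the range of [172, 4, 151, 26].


min=4, max=172
(26-4)/(172-4) = 22/168 = 0.131

0.131


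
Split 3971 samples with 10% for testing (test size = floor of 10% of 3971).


Test = ⌊3971·10/100⌋ = 397
Train = 3971 - 397 = 3574

Train: 3574, Test: 397


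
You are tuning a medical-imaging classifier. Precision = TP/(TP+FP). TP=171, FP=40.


Precision = TP/(TP+FP)
= 171/(171+40)
= 171/211 = 81.04%

81.04%


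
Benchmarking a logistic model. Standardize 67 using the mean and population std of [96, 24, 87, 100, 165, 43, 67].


μ = 83.1429, σ = 42.3166
z = (67 - 83.1429)/42.3166 = -0.3815

-0.3815


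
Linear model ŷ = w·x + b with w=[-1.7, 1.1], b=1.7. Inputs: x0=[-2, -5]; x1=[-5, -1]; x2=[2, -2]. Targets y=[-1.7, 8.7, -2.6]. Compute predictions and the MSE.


ŷ0 = (-1.7)·(-2) + (1.1)·(-5) + 1.7 = -0.4
ŷ1 = (-1.7)·(-5) + (1.1)·(-1) + 1.7 = 9.1
ŷ2 = (-1.7)·(2) + (1.1)·(-2) + 1.7 = -3.9
errors² = [1.69, 0.16, 1.69]
MSE = 3.5400/3 = 1.18

1.18


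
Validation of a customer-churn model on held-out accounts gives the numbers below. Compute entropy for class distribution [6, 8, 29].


Probabilities: [6/43, 8/43, 29/43] ≈ [0.1395, 0.186, 0.6744]
H = -((6/43)·log₂(6/43) + (8/43)·log₂(8/43) + (29/43)·log₂(29/43))
  = 1.2311 bits

1.2311 bits


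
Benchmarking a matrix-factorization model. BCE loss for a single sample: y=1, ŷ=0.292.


BCE = -[y·ln(p) + (1-y)·ln(1-p)]
= -1·ln(0.292) - 0
= -ln(0.292) = 1.231

1.231


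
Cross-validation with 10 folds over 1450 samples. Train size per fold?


Fold size = 1450/10 = 145
Training per fold = 1450 - 145 = 1305

1305


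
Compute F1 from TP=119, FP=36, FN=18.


Precision = 119/155 = 0.7677
Recall = 119/137 = 0.8686
F1 = 2·P·R/(P+R) = 2·TP/(2·TP+FP+FN) = 238/(238+36+18) = 238/292 = 0.8151

0.8151


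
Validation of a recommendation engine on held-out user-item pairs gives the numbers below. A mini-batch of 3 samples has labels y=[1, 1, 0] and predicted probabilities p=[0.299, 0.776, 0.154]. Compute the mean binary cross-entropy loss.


L[0] = -ln(0.299) = 1.2073
L[1] = -ln(0.776) = 0.2536
L[2] = -ln(1-0.154) = -ln(0.846) = 0.1672
mean = (1.2073 + 0.2536 + 0.1672)/3 = 0.5427

0.5427


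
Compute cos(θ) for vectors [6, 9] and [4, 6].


A·B = 6·4 + 9·6 = 78
‖A‖ = √117 = 10.8167, ‖B‖ = √52 = 7.2111
cos = 78/(√117·√52) = 78/√6084 = 1.0

1.0


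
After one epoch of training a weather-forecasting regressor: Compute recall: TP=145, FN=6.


Recall = TP/(TP+FN)
= 145/(145+6)
= 145/151 = 96.03%

96.03%


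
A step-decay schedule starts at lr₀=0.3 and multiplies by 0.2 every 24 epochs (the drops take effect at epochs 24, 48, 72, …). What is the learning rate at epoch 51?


n_drops = ⌊51/24⌋ = 2
lr = 0.3·0.2^2 = 0.3·0.04 = 0.012

0.012


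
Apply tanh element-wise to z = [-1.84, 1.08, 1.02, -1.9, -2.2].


tanh(-1.84) = -0.9508
tanh(1.08) = 0.7932
tanh(1.02) = 0.7699
tanh(-1.9) = -0.9562
tanh(-2.2) = -0.9757
result = [-0.9508, 0.7932, 0.7699, -0.9562, -0.9757]

[-0.9508, 0.7932, 0.7699, -0.9562, -0.9757]


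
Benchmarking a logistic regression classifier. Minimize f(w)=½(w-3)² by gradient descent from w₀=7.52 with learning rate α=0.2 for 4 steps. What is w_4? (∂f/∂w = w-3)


step 1: grad = 7.52-3 = 4.52; w = 7.52 - 0.2·(4.52) = 6.616
step 2: grad = 6.616-3 = 3.616; w = 6.616 - 0.2·(3.616) = 5.8928
step 3: grad = 5.8928-3 = 2.8928; w = 5.8928 - 0.2·(2.8928) = 5.31424
step 4: grad = 5.31424-3 = 2.31424; w = 5.31424 - 0.2·(2.31424) = 4.851392

4.851392


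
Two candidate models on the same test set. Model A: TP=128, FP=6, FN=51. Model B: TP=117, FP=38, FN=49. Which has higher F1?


Model A: P=128/134=0.9552, R=128/179=0.7151, F1=2PR/(P+R)=2TP/(2TP+FP+FN)=256/313=0.8179
Model B: P=117/155=0.7548, R=117/166=0.7048, F1=2PR/(P+R)=2TP/(2TP+FP+FN)=234/321=0.729
0.8179 > 0.729 → Model A

Model A


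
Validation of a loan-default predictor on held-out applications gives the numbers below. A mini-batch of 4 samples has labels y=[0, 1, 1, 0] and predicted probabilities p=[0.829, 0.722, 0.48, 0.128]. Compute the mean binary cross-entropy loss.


L[0] = -ln(1-0.829) = -ln(0.171) = 1.7661
L[1] = -ln(0.722) = 0.3257
L[2] = -ln(0.48) = 0.734
L[3] = -ln(1-0.128) = -ln(0.872) = 0.137
mean = (1.7661 + 0.3257 + 0.734 + 0.137)/4 = 0.7407

0.7407


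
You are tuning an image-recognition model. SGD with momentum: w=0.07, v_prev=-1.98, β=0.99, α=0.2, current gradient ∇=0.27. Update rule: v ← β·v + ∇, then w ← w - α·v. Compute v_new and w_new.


v_new = 0.99·-1.98 + 0.27 = -1.9602 + 0.27 = -1.6902
w_new = 0.07 - 0.2·-1.6902 = 0.07 + 0.33804 = 0.40804

v_new=-1.6902, w_new=0.40804


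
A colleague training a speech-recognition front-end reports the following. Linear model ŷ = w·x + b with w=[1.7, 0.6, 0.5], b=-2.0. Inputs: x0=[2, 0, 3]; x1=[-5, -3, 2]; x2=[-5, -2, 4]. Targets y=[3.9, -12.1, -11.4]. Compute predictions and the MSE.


ŷ0 = (1.7)·(2) + (0.6)·(0) + (0.5)·(3) - 2.0 = 2.9
ŷ1 = (1.7)·(-5) + (0.6)·(-3) + (0.5)·(2) - 2.0 = -11.3
ŷ2 = (1.7)·(-5) + (0.6)·(-2) + (0.5)·(4) - 2.0 = -9.7
errors² = [1.0, 0.64, 2.89]
MSE = 4.5300/3 = 1.51

1.51


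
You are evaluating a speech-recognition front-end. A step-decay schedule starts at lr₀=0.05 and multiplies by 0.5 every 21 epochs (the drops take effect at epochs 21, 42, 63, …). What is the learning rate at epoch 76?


n_drops = ⌊76/21⌋ = 3
lr = 0.05·0.5^3 = 0.05·0.125 = 0.00625

0.00625


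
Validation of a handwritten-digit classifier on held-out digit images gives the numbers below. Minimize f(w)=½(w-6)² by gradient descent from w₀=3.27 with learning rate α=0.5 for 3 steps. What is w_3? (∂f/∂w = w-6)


step 1: grad = 3.27-6 = -2.73; w = 3.27 - 0.5·(-2.73) = 4.635
step 2: grad = 4.635-6 = -1.365; w = 4.635 - 0.5·(-1.365) = 5.3175
step 3: grad = 5.3175-6 = -0.6825; w = 5.3175 - 0.5·(-0.6825) = 5.65875

5.65875


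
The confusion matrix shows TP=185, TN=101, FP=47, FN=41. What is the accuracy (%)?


Accuracy = (TP+TN)/(TP+TN+FP+FN)
= (185+101)/(374)
= 286/374 = 76.47%

76.47%


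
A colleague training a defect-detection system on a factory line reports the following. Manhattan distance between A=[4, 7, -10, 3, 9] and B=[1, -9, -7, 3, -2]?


d = |4-1| + |7+ 9| + |-10+ 7| + |3-3| + |9+ 2|
  = 3 + 16 + 3 + 0 + 11
  = 33

33


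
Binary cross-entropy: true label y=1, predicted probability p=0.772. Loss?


BCE = -[y·ln(p) + (1-y)·ln(1-p)]
= -1·ln(0.772) - 0
= -ln(0.772) = 0.2588

0.2588


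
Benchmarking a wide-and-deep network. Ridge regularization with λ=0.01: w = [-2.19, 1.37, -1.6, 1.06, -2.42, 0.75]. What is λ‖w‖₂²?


‖w‖₂² = (-2.19)² + (1.37)² + (-1.6)² + (1.06)² + (-2.42)² + (0.75)²
     = 4.7961 + 1.8769 + 2.56 + 1.1236 + 5.8564 + 0.5625
     = 16.7755
λ·‖w‖₂² = 0.01·16.7755 = 0.167755

0.167755


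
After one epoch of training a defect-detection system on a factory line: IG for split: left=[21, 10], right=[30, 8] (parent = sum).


Parent = [51, 18], H_parent = 0.8281
H_left = 0.9072 (n=31), H_right = 0.7425 (n=38)
H_children = (31/69)·0.9072 + (38/69)·0.7425 = 0.8165
IG = 0.8281 - 0.8165 = 0.0116

0.0116


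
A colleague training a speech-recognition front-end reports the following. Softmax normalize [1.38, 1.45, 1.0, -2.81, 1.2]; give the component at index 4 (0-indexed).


Exponentials: e^1.38=3.9749, e^1.45=4.2631, e^1.0=2.7183, e^-2.81=0.0602, e^1.2=3.3201
Sum = 14.3366
Softmax = [0.2773, 0.2974, 0.1896, 0.0042, 0.2316]
p[4] = 3.3201/14.3366 = 0.2316

0.2316


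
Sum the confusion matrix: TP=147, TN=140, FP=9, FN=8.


Total = TP + TN + FP + FN
= 147 + 140 + 9 + 8
= 304
(Predicted positive: 156, predicted negative: 148)

304


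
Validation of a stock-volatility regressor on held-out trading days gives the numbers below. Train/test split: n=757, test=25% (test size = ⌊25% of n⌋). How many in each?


Test = ⌊757·25/100⌋ = 189
Train = 757 - 189 = 568

Train: 568, Test: 189


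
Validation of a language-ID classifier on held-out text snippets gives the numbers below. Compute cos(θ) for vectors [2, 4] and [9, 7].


A·B = 2·9 + 4·7 = 46
‖A‖ = √20 = 4.4721, ‖B‖ = √130 = 11.4018
cos = 46/(√20·√130) = 46/√2600 = 0.9021

0.9021


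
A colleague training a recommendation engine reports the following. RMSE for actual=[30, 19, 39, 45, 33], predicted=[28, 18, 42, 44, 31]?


MSE = 19/5 = 3.8
RMSE = √(19/5) = 1.9494

1.9494


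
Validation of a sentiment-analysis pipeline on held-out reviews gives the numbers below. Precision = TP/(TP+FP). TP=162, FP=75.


Precision = TP/(TP+FP)
= 162/(162+75)
= 162/237 = 68.35%

68.35%


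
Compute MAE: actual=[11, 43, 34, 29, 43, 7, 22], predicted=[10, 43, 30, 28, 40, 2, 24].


Absolute errors: |11-10|=1, |43-43|=0, |34-30|=4, |29-28|=1, |43-40|=3, |7-2|=5, |22-24|=2
Sum = 16
MAE = 16/7 = 16/7

16/7


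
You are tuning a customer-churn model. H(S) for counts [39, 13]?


Probabilities: [39/52, 13/52] ≈ [0.75, 0.25]
H = -((39/52)·log₂(39/52) + (13/52)·log₂(13/52))
  = 0.8113 bits

0.8113 bits


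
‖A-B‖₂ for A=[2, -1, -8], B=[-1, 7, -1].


d = √((2+ 1)² + (-1-7)² + (-8+ 1)²)
  = √(9 + 64 + 49)
  = √122 = 11.0454

11.0454


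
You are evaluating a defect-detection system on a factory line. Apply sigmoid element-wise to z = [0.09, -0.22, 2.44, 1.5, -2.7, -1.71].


σ(0.09) = 1/(1+e^-0.09) = 0.5225
σ(-0.22) = 1/(1+e^0.22) = 0.4452
σ(2.44) = 1/(1+e^-2.44) = 0.9198
σ(1.5) = 1/(1+e^-1.5) = 0.8176
σ(-2.7) = 1/(1+e^2.7) = 0.063
σ(-1.71) = 1/(1+e^1.71) = 0.1532
result = [0.5225, 0.4452, 0.9198, 0.8176, 0.063, 0.1532]

[0.5225, 0.4452, 0.9198, 0.8176, 0.063, 0.1532]


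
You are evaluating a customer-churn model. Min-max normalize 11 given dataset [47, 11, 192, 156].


min=11, max=192
(11-11)/(192-11) = 0/181 = 0.0

0.0


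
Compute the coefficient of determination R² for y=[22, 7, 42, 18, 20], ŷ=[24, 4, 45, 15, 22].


ȳ = 21.8
SS_res = Σ(y-ŷ)² = 35
SS_tot = Σ(y-ȳ)² = 644.8
R² = 1 - SS_res/SS_tot = 1 - 0.0543 = 0.9457

0.9457


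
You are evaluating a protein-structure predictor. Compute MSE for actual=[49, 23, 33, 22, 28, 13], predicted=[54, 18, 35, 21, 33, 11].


Squared errors: (49-54)²=25, (23-18)²=25, (33-35)²=4, (22-21)²=1, (28-33)²=25, (13-11)²=4
Sum = 84
MSE = 84/6 = 14

14


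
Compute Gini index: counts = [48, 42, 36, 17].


Probabilities: [48/143, 42/143, 36/143, 17/143] ≈ [0.3357, 0.2937, 0.2517, 0.1189]
Σpᵢ² = (2304 + 1764 + 1296 + 289)/143² = 5653/20449
Gini = 1 - Σpᵢ² = 1 - 5653/20449 = 0.7236

0.7236


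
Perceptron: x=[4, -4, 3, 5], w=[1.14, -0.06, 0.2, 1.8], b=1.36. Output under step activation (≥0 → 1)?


z = (4)·(1.14) + (-4)·(-0.06) + (3)·(0.2) + (5)·(1.8) + 1.36
  = 15.76
step(z) = 1 (z≥0)

1


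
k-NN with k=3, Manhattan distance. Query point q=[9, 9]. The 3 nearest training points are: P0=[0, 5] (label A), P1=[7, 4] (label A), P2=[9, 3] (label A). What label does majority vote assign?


d(q,P0) = 13  (label A)
d(q,P1) = 7  (label A)
d(q,P2) = 6  (label A)
Votes: A=3, B=0
Majority → A

A


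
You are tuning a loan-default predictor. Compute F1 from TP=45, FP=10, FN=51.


Precision = 45/55 = 0.8182
Recall = 45/96 = 0.4688
F1 = 2·P·R/(P+R) = 2·TP/(2·TP+FP+FN) = 90/(90+10+51) = 90/151 = 0.596

0.596


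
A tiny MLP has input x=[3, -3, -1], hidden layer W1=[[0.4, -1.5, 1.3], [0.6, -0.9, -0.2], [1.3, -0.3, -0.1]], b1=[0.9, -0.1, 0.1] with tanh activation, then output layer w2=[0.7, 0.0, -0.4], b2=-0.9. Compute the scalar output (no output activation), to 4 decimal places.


z1[0] = (0.4)·(3) + (-1.5)·(-3) + (1.3)·(-1) + 0.9 = 5.3
z1[1] = (0.6)·(3) + (-0.9)·(-3) + (-0.2)·(-1) - 0.1 = 4.6
z1[2] = (1.3)·(3) + (-0.3)·(-3) + (-0.1)·(-1) + 0.1 = 5.0
h = tanh(z1) = [1.0, 0.9998, 0.9999]
output = (0.7)·(1.0) + (0.0)·(0.9998) + (-0.4)·(0.9999) - 0.9 = -0.6

-0.6


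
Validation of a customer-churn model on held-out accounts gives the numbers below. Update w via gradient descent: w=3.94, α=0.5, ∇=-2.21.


w_new = w - α·∇
= 3.94 - 0.5·-2.21
= 3.94 + 1.105
= 5.045

5.045


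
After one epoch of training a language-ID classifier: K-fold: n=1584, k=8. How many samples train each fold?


Fold size = 1584/8 = 198
Training per fold = 1584 - 198 = 1386

1386


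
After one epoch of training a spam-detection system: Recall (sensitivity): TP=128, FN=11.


Recall = TP/(TP+FN)
= 128/(128+11)
= 128/139 = 92.09%

92.09%


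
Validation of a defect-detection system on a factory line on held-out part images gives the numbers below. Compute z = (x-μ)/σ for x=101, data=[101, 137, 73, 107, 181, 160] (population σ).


μ = 126.5, σ = 36.7321
z = (101 - 126.5)/36.7321 = -0.6942

-0.6942


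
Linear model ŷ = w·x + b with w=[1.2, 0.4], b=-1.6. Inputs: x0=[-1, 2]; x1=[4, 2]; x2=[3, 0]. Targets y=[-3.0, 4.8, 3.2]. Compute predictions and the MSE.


ŷ0 = (1.2)·(-1) + (0.4)·(2) - 1.6 = -2.0
ŷ1 = (1.2)·(4) + (0.4)·(2) - 1.6 = 4.0
ŷ2 = (1.2)·(3) + (0.4)·(0) - 1.6 = 2.0
errors² = [1.0, 0.64, 1.44]
MSE = 3.0800/3 = 1.0267

1.0267


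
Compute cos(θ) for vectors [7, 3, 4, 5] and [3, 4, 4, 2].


A·B = 7·3 + 3·4 + 4·4 + 5·2 = 59
‖A‖ = √99 = 9.9499, ‖B‖ = √45 = 6.7082
cos = 59/(√99·√45) = 59/√4455 = 0.884

0.884


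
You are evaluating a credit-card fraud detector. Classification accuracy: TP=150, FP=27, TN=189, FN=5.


Accuracy = (TP+TN)/(TP+TN+FP+FN)
= (150+189)/(371)
= 339/371 = 91.37%

91.37%


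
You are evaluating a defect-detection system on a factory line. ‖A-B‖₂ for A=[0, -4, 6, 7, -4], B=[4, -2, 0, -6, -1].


d = √((0-4)² + (-4+ 2)² + (6-0)² + (7+ 6)² + (-4+ 1)²)
  = √(16 + 4 + 36 + 169 + 9)
  = √234 = 15.2971

15.2971


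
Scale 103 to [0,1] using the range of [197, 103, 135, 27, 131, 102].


min=27, max=197
(103-27)/(197-27) = 76/170 = 0.4471

0.4471


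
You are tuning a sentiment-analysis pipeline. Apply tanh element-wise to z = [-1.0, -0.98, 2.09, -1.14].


tanh(-1.0) = -0.7616
tanh(-0.98) = -0.7531
tanh(2.09) = 0.9699
tanh(-1.14) = -0.8144
result = [-0.7616, -0.7531, 0.9699, -0.8144]

[-0.7616, -0.7531, 0.9699, -0.8144]


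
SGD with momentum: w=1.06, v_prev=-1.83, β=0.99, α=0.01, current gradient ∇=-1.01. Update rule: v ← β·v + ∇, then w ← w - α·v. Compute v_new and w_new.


v_new = 0.99·-1.83 - 1.01 = -1.8117 - 1.01 = -2.8217
w_new = 1.06 - 0.01·-2.8217 = 1.06 + 0.028217 = 1.088217

v_new=-2.8217, w_new=1.088217


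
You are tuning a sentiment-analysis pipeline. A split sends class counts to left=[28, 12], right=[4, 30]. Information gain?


Parent = [32, 42], H_parent = 0.9868
H_left = 0.8813 (n=40), H_right = 0.5226 (n=34)
H_children = (40/74)·0.8813 + (34/74)·0.5226 = 0.7165
IG = 0.9868 - 0.7165 = 0.2703

0.2703


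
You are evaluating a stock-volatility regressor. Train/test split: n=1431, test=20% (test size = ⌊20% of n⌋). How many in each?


Test = ⌊1431·20/100⌋ = 286
Train = 1431 - 286 = 1145

Train: 1145, Test: 286


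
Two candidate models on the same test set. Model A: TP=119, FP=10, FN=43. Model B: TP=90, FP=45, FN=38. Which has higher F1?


Model A: P=119/129=0.9225, R=119/162=0.7346, F1=2PR/(P+R)=2TP/(2TP+FP+FN)=238/291=0.8179
Model B: P=90/135=0.6667, R=90/128=0.7031, F1=2PR/(P+R)=2TP/(2TP+FP+FN)=180/263=0.6844
0.8179 > 0.6844 → Model A

Model A


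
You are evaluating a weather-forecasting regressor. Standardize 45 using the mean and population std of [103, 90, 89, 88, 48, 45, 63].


μ = 75.1429, σ = 21.2026
z = (45 - 75.1429)/21.2026 = -1.4217

-1.4217


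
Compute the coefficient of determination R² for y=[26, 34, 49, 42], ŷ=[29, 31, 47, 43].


ȳ = 37.75
SS_res = Σ(y-ŷ)² = 23
SS_tot = Σ(y-ȳ)² = 296.75
R² = 1 - SS_res/SS_tot = 1 - 0.0775 = 0.9225

0.9225


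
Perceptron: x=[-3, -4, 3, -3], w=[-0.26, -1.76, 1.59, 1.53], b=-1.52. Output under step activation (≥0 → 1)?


z = (-3)·(-0.26) + (-4)·(-1.76) + (3)·(1.59) + (-3)·(1.53) - 1.52
  = 6.48
step(z) = 1 (z≥0)

1


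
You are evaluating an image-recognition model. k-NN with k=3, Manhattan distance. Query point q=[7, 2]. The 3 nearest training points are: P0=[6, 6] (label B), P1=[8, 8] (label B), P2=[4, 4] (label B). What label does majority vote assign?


d(q,P0) = 5  (label B)
d(q,P1) = 7  (label B)
d(q,P2) = 5  (label B)
Votes: A=0, B=3
Majority → B

B


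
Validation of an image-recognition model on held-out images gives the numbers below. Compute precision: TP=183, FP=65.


Precision = TP/(TP+FP)
= 183/(183+65)
= 183/248 = 73.79%

73.79%


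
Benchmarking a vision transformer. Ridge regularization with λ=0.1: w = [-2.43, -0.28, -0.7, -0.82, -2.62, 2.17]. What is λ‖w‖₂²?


‖w‖₂² = (-2.43)² + (-0.28)² + (-0.7)² + (-0.82)² + (-2.62)² + (2.17)²
     = 5.9049 + 0.0784 + 0.49 + 0.6724 + 6.8644 + 4.7089
     = 18.719
λ·‖w‖₂² = 0.1·18.719 = 1.8719

1.8719


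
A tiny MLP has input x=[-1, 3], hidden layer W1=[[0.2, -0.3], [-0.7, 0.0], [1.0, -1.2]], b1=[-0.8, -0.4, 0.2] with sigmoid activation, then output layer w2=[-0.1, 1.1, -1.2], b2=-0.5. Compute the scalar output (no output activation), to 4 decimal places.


z1[0] = (0.2)·(-1) + (-0.3)·(3) - 0.8 = -1.9
z1[1] = (-0.7)·(-1) + (0.0)·(3) - 0.4 = 0.3
z1[2] = (1.0)·(-1) + (-1.2)·(3) + 0.2 = -4.4
h = sigmoid(z1) = [0.1301, 0.5744, 0.0121]
output = (-0.1)·(0.1301) + (1.1)·(0.5744) + (-1.2)·(0.0121) - 0.5 = 0.1043

0.1043


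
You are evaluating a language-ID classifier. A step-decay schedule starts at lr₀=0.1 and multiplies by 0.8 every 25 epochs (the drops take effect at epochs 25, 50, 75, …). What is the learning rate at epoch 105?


n_drops = ⌊105/25⌋ = 4
lr = 0.1·0.8^4 = 0.1·0.4096 = 0.04096

0.04096


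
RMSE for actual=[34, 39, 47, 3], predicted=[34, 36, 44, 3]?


MSE = 18/4 = 4.5
RMSE = √(18/4) = 2.1213

2.1213


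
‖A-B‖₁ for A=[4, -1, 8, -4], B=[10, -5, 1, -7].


d = |4-10| + |-1+ 5| + |8-1| + |-4+ 7|
  = 6 + 4 + 7 + 3
  = 20

20


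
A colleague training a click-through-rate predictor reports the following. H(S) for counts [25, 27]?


Probabilities: [25/52, 27/52] ≈ [0.4808, 0.5192]
H = -((25/52)·log₂(25/52) + (27/52)·log₂(27/52))
  = 0.9989 bits

0.9989 bits


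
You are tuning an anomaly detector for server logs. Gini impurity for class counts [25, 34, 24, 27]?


Probabilities: [25/110, 34/110, 24/110, 27/110] ≈ [0.2273, 0.3091, 0.2182, 0.2455]
Σpᵢ² = (625 + 1156 + 576 + 729)/110² = 3086/12100
Gini = 1 - Σpᵢ² = 1 - 3086/12100 = 0.745

0.745


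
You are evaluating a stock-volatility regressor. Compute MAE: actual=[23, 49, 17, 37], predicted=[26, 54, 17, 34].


Absolute errors: |23-26|=3, |49-54|=5, |17-17|=0, |37-34|=3
Sum = 11
MAE = 11/4 = 11/4

11/4


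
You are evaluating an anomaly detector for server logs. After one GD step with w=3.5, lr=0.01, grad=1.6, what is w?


w_new = w - α·∇
= 3.5 - 0.01·1.6
= 3.5 - 0.016
= 3.484

3.484


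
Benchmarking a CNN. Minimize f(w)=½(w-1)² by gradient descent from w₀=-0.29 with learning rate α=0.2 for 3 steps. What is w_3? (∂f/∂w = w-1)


step 1: grad = -0.29-1 = -1.29; w = -0.29 - 0.2·(-1.29) = -0.032
step 2: grad = -0.032-1 = -1.032; w = -0.032 - 0.2·(-1.032) = 0.1744
step 3: grad = 0.1744-1 = -0.8256; w = 0.1744 - 0.2·(-0.8256) = 0.33952

0.33952


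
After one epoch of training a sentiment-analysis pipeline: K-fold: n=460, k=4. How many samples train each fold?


Fold size = 460/4 = 115
Training per fold = 460 - 115 = 345

345


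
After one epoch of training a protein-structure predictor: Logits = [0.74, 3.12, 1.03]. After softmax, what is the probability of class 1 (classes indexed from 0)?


Exponentials: e^0.74=2.0959, e^3.12=22.6464, e^1.03=2.8011
Sum = 27.5434
Softmax = [0.0761, 0.8222, 0.1017]
p[1] = 22.6464/27.5434 = 0.8222

0.8222


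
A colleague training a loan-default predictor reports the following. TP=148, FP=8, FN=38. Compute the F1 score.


Precision = 148/156 = 0.9487
Recall = 148/186 = 0.7957
F1 = 2·P·R/(P+R) = 2·TP/(2·TP+FP+FN) = 296/(296+8+38) = 296/342 = 0.8655

0.8655


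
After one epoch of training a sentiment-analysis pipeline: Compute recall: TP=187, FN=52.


Recall = TP/(TP+FN)
= 187/(187+52)
= 187/239 = 78.24%

78.24%


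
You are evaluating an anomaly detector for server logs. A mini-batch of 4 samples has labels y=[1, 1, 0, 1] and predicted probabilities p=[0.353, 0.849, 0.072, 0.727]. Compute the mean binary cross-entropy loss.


L[0] = -ln(0.353) = 1.0413
L[1] = -ln(0.849) = 0.1637
L[2] = -ln(1-0.072) = -ln(0.928) = 0.0747
L[3] = -ln(0.727) = 0.3188
mean = (1.0413 + 0.1637 + 0.0747 + 0.3188)/4 = 0.3996

0.3996


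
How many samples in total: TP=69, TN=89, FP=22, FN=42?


Total = TP + TN + FP + FN
= 69 + 89 + 22 + 42
= 222
(Predicted positive: 91, predicted negative: 131)

222


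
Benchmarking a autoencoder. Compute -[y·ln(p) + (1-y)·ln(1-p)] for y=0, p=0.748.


BCE = -[y·ln(p) + (1-y)·ln(1-p)]
= -0 - 1·ln(1-0.748)
= -ln(0.252) = 1.3783

1.3783


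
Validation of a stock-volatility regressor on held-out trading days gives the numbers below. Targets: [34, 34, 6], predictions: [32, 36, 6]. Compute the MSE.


Squared errors: (34-32)²=4, (34-36)²=4, (6-6)²=0
Sum = 8
MSE = 8/3 = 8/3

8/3


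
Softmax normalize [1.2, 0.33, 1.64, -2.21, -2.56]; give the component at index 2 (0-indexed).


Exponentials: e^1.2=3.3201, e^0.33=1.391, e^1.64=5.1552, e^-2.21=0.1097, e^-2.56=0.0773
Sum = 10.0533
Softmax = [0.3303, 0.1384, 0.5128, 0.0109, 0.0077]
p[2] = 5.1552/10.0533 = 0.5128

0.5128


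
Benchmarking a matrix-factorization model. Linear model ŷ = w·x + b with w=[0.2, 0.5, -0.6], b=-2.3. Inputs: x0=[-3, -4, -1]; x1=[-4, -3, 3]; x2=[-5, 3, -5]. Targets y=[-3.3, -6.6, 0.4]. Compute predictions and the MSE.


ŷ0 = (0.2)·(-3) + (0.5)·(-4) + (-0.6)·(-1) - 2.3 = -4.3
ŷ1 = (0.2)·(-4) + (0.5)·(-3) + (-0.6)·(3) - 2.3 = -6.4
ŷ2 = (0.2)·(-5) + (0.5)·(3) + (-0.6)·(-5) - 2.3 = 1.2
errors² = [1.0, 0.04, 0.64]
MSE = 1.6800/3 = 0.56

0.56


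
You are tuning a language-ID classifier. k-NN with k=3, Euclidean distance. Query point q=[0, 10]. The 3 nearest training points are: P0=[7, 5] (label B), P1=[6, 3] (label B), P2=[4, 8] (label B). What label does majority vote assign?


d(q,P0) = 8.6023  (label B)
d(q,P1) = 9.2195  (label B)
d(q,P2) = 4.4721  (label B)
Votes: A=0, B=3
Majority → B

B


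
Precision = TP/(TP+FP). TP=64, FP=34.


Precision = TP/(TP+FP)
= 64/(64+34)
= 64/98 = 65.31%

65.31%


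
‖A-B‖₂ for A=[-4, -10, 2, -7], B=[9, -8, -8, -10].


d = √((-4-9)² + (-10+ 8)² + (2+ 8)² + (-7+ 10)²)
  = √(169 + 4 + 100 + 9)
  = √282 = 16.7929

16.7929


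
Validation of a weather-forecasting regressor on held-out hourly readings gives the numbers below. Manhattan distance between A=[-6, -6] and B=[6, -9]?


d = |-6-6| + |-6+ 9|
  = 12 + 3
  = 15

15


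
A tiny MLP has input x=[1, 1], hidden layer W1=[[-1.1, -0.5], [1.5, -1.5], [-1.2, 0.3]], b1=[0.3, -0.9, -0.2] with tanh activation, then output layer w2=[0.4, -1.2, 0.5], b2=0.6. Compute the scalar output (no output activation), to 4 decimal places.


z1[0] = (-1.1)·(1) + (-0.5)·(1) + 0.3 = -1.3
z1[1] = (1.5)·(1) + (-1.5)·(1) - 0.9 = -0.9
z1[2] = (-1.2)·(1) + (0.3)·(1) - 0.2 = -1.1
h = tanh(z1) = [-0.8617, -0.7163, -0.8005]
output = (0.4)·(-0.8617) + (-1.2)·(-0.7163) + (0.5)·(-0.8005) + 0.6 = 0.7146

0.7146


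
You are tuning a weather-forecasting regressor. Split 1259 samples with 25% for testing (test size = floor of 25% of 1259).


Test = ⌊1259·25/100⌋ = 314
Train = 1259 - 314 = 945

Train: 945, Test: 314


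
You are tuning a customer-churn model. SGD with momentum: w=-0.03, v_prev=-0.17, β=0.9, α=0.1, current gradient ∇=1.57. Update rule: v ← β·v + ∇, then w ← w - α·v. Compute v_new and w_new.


v_new = 0.9·-0.17 + 1.57 = -0.153 + 1.57 = 1.417
w_new = -0.03 - 0.1·1.417 = -0.03 - 0.1417 = -0.1717

v_new=1.417, w_new=-0.1717


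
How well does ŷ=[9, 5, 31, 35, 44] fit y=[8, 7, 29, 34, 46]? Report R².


ȳ = 24.8
SS_res = Σ(y-ŷ)² = 14
SS_tot = Σ(y-ȳ)² = 1150.8
R² = 1 - SS_res/SS_tot = 1 - 0.0122 = 0.9878

0.9878


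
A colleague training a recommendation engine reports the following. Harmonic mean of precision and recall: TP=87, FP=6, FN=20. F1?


Precision = 87/93 = 0.9355
Recall = 87/107 = 0.8131
F1 = 2·P·R/(P+R) = 2·TP/(2·TP+FP+FN) = 174/(174+6+20) = 174/200 = 0.87

0.87


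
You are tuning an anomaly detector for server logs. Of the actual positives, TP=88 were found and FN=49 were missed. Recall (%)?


Recall = TP/(TP+FN)
= 88/(88+49)
= 88/137 = 64.23%

64.23%


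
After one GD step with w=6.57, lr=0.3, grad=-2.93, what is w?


w_new = w - α·∇
= 6.57 - 0.3·-2.93
= 6.57 + 0.879
= 7.449

7.449


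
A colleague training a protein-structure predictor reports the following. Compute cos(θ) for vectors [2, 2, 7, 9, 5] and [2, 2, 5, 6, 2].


A·B = 2·2 + 2·2 + 7·5 + 9·6 + 5·2 = 107
‖A‖ = √163 = 12.7671, ‖B‖ = √73 = 8.544
cos = 107/(√163·√73) = 107/√11899 = 0.9809

0.9809


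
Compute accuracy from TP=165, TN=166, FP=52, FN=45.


Accuracy = (TP+TN)/(TP+TN+FP+FN)
= (165+166)/(428)
= 331/428 = 77.34%

77.34%


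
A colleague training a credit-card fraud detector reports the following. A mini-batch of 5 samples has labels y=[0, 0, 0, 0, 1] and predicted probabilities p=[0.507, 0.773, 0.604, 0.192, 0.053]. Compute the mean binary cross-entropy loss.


L[0] = -ln(1-0.507) = -ln(0.493) = 0.7072
L[1] = -ln(1-0.773) = -ln(0.227) = 1.4828
L[2] = -ln(1-0.604) = -ln(0.396) = 0.9263
L[3] = -ln(1-0.192) = -ln(0.808) = 0.2132
L[4] = -ln(0.053) = 2.9375
mean = (0.7072 + 1.4828 + 0.9263 + 0.2132 + 2.9375)/5 = 1.2534

1.2534


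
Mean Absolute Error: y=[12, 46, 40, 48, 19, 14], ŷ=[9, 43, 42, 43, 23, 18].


Absolute errors: |12-9|=3, |46-43|=3, |40-42|=2, |48-43|=5, |19-23|=4, |14-18|=4
Sum = 21
MAE = 21/6 = 7/2

7/2


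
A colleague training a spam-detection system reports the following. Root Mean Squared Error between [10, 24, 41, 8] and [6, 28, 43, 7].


MSE = 37/4 = 9.25
RMSE = √(37/4) = 3.0414

3.0414


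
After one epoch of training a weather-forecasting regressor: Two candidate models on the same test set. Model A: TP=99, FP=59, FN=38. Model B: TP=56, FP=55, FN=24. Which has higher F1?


Model A: P=99/158=0.6266, R=99/137=0.7226, F1=2PR/(P+R)=2TP/(2TP+FP+FN)=198/295=0.6712
Model B: P=56/111=0.5045, R=56/80=0.7, F1=2PR/(P+R)=2TP/(2TP+FP+FN)=112/191=0.5864
0.6712 > 0.5864 → Model A

Model A


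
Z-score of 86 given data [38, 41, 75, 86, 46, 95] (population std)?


μ = 63.5, σ = 22.7065
z = (86 - 63.5)/22.7065 = 0.9909

0.9909


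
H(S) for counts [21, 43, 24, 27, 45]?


Probabilities: [21/160, 43/160, 24/160, 27/160, 45/160] ≈ [0.1313, 0.2687, 0.15, 0.1688, 0.2812]
H = -((21/160)·log₂(21/160) + (43/160)·log₂(43/160) + (24/160)·log₂(24/160) + (27/160)·log₂(27/160) + (45/160)·log₂(45/160))
  = 2.2524 bits

2.2524 bits


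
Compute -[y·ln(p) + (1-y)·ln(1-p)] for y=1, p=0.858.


BCE = -[y·ln(p) + (1-y)·ln(1-p)]
= -1·ln(0.858) - 0
= -ln(0.858) = 0.1532

0.1532


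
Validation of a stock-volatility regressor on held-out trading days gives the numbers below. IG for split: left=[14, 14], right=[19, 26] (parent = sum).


Parent = [33, 40], H_parent = 0.9934
H_left = 1 (n=28), H_right = 0.9825 (n=45)
H_children = (28/73)·1 + (45/73)·0.9825 = 0.9892
IG = 0.9934 - 0.9892 = 0.0042

0.0042


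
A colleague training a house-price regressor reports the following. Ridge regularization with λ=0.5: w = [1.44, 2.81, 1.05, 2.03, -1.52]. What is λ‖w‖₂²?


‖w‖₂² = (1.44)² + (2.81)² + (1.05)² + (2.03)² + (-1.52)²
     = 2.0736 + 7.8961 + 1.1025 + 4.1209 + 2.3104
     = 17.5035
λ·‖w‖₂² = 0.5·17.5035 = 8.75175

8.75175


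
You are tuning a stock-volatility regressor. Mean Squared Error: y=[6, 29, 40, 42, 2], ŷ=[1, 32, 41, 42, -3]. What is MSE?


Squared errors: (6-1)²=25, (29-32)²=9, (40-41)²=1, (42-42)²=0, (2+ 3)²=25
Sum = 60
MSE = 60/5 = 12

12


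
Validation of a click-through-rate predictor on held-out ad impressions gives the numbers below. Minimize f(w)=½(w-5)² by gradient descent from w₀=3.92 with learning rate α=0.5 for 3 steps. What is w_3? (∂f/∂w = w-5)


step 1: grad = 3.92-5 = -1.08; w = 3.92 - 0.5·(-1.08) = 4.46
step 2: grad = 4.46-5 = -0.54; w = 4.46 - 0.5·(-0.54) = 4.73
step 3: grad = 4.73-5 = -0.27; w = 4.73 - 0.5·(-0.27) = 4.865

4.865


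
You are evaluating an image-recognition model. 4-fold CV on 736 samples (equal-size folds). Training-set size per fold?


Fold size = 736/4 = 184
Training per fold = 736 - 184 = 552

552


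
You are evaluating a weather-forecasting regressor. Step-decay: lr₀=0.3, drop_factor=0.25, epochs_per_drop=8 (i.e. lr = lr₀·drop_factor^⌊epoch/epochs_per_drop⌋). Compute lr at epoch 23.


n_drops = ⌊23/8⌋ = 2
lr = 0.3·0.25^2 = 0.3·0.0625 = 0.01875

0.01875


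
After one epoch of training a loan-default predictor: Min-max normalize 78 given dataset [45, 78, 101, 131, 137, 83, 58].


min=45, max=137
(78-45)/(137-45) = 33/92 = 0.3587

0.3587


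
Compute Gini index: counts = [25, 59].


Probabilities: [25/84, 59/84] ≈ [0.2976, 0.7024]
Σpᵢ² = (625 + 3481)/84² = 4106/7056
Gini = 1 - Σpᵢ² = 1 - 4106/7056 = 0.4181

0.4181


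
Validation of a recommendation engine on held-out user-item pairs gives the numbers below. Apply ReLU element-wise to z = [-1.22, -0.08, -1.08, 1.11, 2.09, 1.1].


ReLU(-1.22) = max(0, -1.22) = 0.0
ReLU(-0.08) = max(0, -0.08) = 0.0
ReLU(-1.08) = max(0, -1.08) = 0.0
ReLU(1.11) = max(0, 1.11) = 1.11
ReLU(2.09) = max(0, 2.09) = 2.09
ReLU(1.1) = max(0, 1.1) = 1.1
result = [0.0, 0.0, 0.0, 1.11, 2.09, 1.1]

[0.0, 0.0, 0.0, 1.11, 2.09, 1.1]


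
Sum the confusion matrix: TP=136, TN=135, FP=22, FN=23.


Total = TP + TN + FP + FN
= 136 + 135 + 22 + 23
= 316
(Predicted positive: 158, predicted negative: 158)

316


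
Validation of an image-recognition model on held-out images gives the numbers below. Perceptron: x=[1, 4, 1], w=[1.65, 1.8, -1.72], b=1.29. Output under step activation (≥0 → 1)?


z = (1)·(1.65) + (4)·(1.8) + (1)·(-1.72) + 1.29
  = 8.42
step(z) = 1 (z≥0)

1


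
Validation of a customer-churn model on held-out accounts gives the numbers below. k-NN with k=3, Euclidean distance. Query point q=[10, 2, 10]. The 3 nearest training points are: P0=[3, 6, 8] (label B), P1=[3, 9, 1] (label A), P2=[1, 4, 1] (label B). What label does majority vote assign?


d(q,P0) = 8.3066  (label B)
d(q,P1) = 13.3791  (label A)
d(q,P2) = 12.8841  (label B)
Votes: A=1, B=2
Majority → B

B


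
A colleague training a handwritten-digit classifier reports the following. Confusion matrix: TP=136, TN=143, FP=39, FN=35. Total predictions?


Total = TP + TN + FP + FN
= 136 + 143 + 39 + 35
= 353
(Predicted positive: 175, predicted negative: 178)

353


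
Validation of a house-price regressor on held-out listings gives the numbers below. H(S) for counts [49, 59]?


Probabilities: [49/108, 59/108] ≈ [0.4537, 0.5463]
H = -((49/108)·log₂(49/108) + (59/108)·log₂(59/108))
  = 0.9938 bits

0.9938 bits
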